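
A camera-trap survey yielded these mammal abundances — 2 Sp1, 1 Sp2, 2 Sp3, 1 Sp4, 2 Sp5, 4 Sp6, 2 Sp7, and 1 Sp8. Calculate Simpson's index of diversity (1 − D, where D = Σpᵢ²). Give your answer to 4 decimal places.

Total N = 2+1+2+1+2+4+2+1 = 15, so the proportions are 0.133333, 0.066667, 0.133333, 0.066667, 0.133333, 0.266667, 0.133333, 0.066667 (working shown to 6 dp, full precision carried).
D = 0.133333² + 0.066667² + 0.133333² + 0.066667² + 0.133333² + 0.266667² + 0.133333² + 0.066667² = 0.017778 + 0.004444 + 0.017778 + 0.004444 + 0.017778 + 0.071111 + 0.017778 + 0.004444 = 0.155556.
So 1 − D = 0.844444, i.e. 0.8444 to 4 decimal places.

0.8444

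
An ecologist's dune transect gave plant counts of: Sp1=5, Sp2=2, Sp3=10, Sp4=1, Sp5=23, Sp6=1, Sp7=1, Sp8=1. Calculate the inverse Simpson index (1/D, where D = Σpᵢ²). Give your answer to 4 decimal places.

Total N = 5+2+10+1+23+1+1+1 = 44, so the proportions are 0.1136364, 0.0454545, 0.2272727, 0.0227273, 0.5227273, 0.0227273, 0.0227273, 0.0227273 (working shown to 7 dp, full precision carried).
D = 0.1136364² + 0.0454545² + 0.2272727² + 0.0227273² + 0.5227273² + 0.0227273² + 0.0227273² + 0.0227273² = 0.0129132 + 0.0020661 + 0.0516529 + 0.0005165 + 0.2732438 + 0.0005165 + 0.0005165 + 0.0005165 = 0.3419421.
So 1/D = 2.924471, i.e. 2.9245 to 4 decimal places.

2.9245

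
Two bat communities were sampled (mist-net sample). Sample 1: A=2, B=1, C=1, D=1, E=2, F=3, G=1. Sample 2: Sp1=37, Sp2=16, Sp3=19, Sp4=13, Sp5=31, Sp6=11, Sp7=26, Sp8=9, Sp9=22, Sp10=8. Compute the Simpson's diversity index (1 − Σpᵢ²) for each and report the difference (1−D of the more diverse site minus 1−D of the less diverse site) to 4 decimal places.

Sample 1: N=11, proportions 0.181818, 0.090909, 0.090909, 0.090909, 0.181818, 0.272727, 0.090909, giving 1−D = 0.826446 (working shown to 6 dp, full precision carried).
Sample 2: N=192, proportions 0.192708, 0.083333, 0.098958, 0.067708, 0.161458, 0.057292, 0.135417, 0.046875, 0.114583, 0.041667, giving 1−D = 0.876790.
Difference = |0.826446 − 0.876790| = 0.050344, i.e. 0.0503 to 4 decimal places.

0.0503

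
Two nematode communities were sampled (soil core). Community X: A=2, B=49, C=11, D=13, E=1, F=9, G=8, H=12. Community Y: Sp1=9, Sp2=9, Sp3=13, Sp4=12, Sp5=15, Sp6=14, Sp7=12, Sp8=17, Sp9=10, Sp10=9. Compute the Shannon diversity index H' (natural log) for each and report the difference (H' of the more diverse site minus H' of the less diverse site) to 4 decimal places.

Community X: N=105, proportions 0.019048, 0.466667, 0.104762, 0.12381, 0.009524, 0.085714, 0.07619, 0.114286, giving H' = 1.625045 (working shown to 6 dp, full precision carried).
Community Y: N=120, proportions 0.075, 0.075, 0.108333, 0.1, 0.125, 0.116667, 0.1, 0.141667, 0.083333, 0.075, giving H' = 2.278615.
Difference = |1.625045 − 2.278615| = 0.653570, i.e. 0.6536 to 4 decimal places.

0.6536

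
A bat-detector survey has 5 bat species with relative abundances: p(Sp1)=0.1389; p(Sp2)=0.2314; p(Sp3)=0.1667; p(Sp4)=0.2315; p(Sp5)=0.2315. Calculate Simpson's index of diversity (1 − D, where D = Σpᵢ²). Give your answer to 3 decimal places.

D = 0.1389² + 0.2314² + 0.1667² + 0.2315² + 0.2315² = 0.01929 + 0.05355 + 0.02779 + 0.05359 + 0.05359 = 0.20781 (working shown to 5 dp, full precision carried).
So 1 − D = 0.79219, i.e. 0.792 to 3 decimal places.

0.792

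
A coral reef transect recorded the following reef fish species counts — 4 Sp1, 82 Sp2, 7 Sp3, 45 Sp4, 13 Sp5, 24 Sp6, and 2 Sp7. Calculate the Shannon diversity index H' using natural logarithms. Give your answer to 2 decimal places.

Total N = 4+82+7+45+13+24+2 = 177, so the proportions are 0.0226, 0.4633, 0.0395, 0.2542, 0.0734, 0.1356, 0.0113 (working shown to 4 dp, full precision carried).
Each pᵢ ln pᵢ term: 0.0226×(-3.7899)=-0.0856, 0.4633×(-0.7694)=-0.3565, 0.0395×(-3.2302)=-0.1277, 0.2542×(-1.3695)=-0.3482, 0.0734×(-2.6112)=-0.1918, 0.1356×(-1.9981)=-0.2709, 0.0113×(-4.4830)=-0.0507.
Sum = -1.4314, so H' = 1.43.

1.43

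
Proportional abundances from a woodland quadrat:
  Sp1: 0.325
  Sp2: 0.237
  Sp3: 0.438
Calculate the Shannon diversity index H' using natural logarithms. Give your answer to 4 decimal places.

Each pᵢ ln pᵢ term (working shown to 6 dp, full precision carried): 0.325×(-1.123930)=-0.365277, 0.237×(-1.439695)=-0.341208, 0.438×(-0.825536)=-0.361585.
Sum = -1.068070, so H' = 1.0681.

1.0681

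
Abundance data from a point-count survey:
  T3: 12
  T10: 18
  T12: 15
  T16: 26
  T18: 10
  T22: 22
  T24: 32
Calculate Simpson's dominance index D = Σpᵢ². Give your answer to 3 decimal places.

Total N = 12+18+15+26+10+22+32 = 135, so the proportions are 0.08889, 0.13333, 0.11111, 0.19259, 0.07407, 0.16296, 0.23704 (working shown to 5 dp, full precision carried).
D = 0.08889² + 0.13333² + 0.11111² + 0.19259² + 0.07407² + 0.16296² + 0.23704² = 0.00790 + 0.01778 + 0.01235 + 0.03709 + 0.00549 + 0.02656 + 0.05619 = 0.16335.
To 3 decimal places, D = 0.163.

0.163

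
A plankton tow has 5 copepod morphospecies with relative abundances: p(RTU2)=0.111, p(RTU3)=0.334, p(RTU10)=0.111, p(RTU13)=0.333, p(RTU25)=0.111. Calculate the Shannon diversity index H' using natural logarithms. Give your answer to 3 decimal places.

Each pᵢ ln pᵢ term (working shown to 5 dp, full precision carried): 0.111×(-2.19823)=-0.24400, 0.334×(-1.09661)=-0.36627, 0.111×(-2.19823)=-0.24400, 0.333×(-1.09961)=-0.36617, 0.111×(-2.19823)=-0.24400.
Sum = -1.46445, so H' = 1.464.

1.464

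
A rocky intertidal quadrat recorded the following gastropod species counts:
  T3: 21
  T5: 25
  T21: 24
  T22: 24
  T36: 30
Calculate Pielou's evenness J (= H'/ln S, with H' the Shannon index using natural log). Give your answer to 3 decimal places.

Total N = 21+25+24+24+30 = 124, so the proportions are 0.16935, 0.20161, 0.19355, 0.19355, 0.24194 (working shown to 5 dp, full precision carried).
H' = −Σ pᵢ ln pᵢ = −((-0.30073) + (-0.32286) + (-0.31785) + (-0.31785) + (-0.34333)) = 1.60263.
With S = 5 species, ln S = 1.60944, so J = 1.60263/1.60944 = 0.99577, i.e. 0.996 to 3 decimal places.

0.996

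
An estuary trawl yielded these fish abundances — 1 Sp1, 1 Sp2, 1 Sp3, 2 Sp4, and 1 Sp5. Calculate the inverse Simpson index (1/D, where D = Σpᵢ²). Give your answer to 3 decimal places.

4.500

Total N = 1+1+1+2+1 = 6, so the proportions are 0.1666667, 0.1666667, 0.1666667, 0.3333333, 0.1666667 (working shown to 7 dp, full precision carried).
D = 0.1666667² + 0.1666667² + 0.1666667² + 0.3333333² + 0.1666667² = 0.0277778 + 0.0277778 + 0.0277778 + 0.1111111 + 0.0277778 = 0.2222222.
So 1/D = 4.50000, i.e. 4.500 to 3 decimal places.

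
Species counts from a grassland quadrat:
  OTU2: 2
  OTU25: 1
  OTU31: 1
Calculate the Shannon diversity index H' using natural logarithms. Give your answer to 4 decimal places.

Total N = 2+1+1 = 4, so the proportions are 0.5, 0.25, 0.25 (working shown to 6 dp, full precision carried).
Each pᵢ ln pᵢ term: 0.5×(-0.693147)=-0.346574, 0.25×(-1.386294)=-0.346574, 0.25×(-1.386294)=-0.346574.
Sum = -1.039721, so H' = 1.0397.

1.0397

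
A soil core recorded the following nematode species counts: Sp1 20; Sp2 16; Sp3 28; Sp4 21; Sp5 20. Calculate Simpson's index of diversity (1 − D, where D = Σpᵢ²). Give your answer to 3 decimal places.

Total N = 20+16+28+21+20 = 105, so the proportions are 0.19048, 0.15238, 0.26667, 0.2, 0.19048 (working shown to 5 dp, full precision carried).
D = 0.19048² + 0.15238² + 0.26667² + 0.2² + 0.19048² = 0.03628 + 0.02322 + 0.07111 + 0.04000 + 0.03628 = 0.20689.
So 1 − D = 0.79311, i.e. 0.793 to 3 decimal places.

0.793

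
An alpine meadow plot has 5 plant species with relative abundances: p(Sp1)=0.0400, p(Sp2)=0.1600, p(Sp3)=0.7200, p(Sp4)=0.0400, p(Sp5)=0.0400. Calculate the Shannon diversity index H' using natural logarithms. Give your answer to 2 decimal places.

0.92

Each pᵢ ln pᵢ term (working shown to 4 dp, full precision carried): 0.04×(-3.2189)=-0.1288, 0.16×(-1.8326)=-0.2932, 0.72×(-0.3285)=-0.2365, 0.04×(-3.2189)=-0.1288, 0.04×(-3.2189)=-0.1288.
Sum = -0.9160, so H' = 0.92.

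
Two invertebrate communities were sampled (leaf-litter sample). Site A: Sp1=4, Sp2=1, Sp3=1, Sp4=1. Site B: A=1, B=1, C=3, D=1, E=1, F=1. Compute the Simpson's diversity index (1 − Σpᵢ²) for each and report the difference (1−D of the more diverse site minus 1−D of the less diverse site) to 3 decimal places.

0.169

Site A: N=7, proportions 0.57143, 0.14286, 0.14286, 0.14286, giving 1−D = 0.61224 (working shown to 5 dp, full precision carried).
Site B: N=8, proportions 0.125, 0.125, 0.375, 0.125, 0.125, 0.125, giving 1−D = 0.78125.
Difference = |0.61224 − 0.78125| = 0.16901, i.e. 0.169 to 3 decimal places.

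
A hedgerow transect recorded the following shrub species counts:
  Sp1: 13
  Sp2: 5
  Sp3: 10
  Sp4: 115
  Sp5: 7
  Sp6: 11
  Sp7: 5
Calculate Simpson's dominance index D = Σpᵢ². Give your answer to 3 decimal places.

0.498

Total N = 13+5+10+115+7+11+5 = 166, so the proportions are 0.07831, 0.03012, 0.06024, 0.69277, 0.04217, 0.06627, 0.03012 (working shown to 5 dp, full precision carried).
D = 0.07831² + 0.03012² + 0.06024² + 0.69277² + 0.04217² + 0.06627² + 0.03012² = 0.00613 + 0.00091 + 0.00363 + 0.47993 + 0.00178 + 0.00439 + 0.00091 = 0.49768.
To 3 decimal places, D = 0.498.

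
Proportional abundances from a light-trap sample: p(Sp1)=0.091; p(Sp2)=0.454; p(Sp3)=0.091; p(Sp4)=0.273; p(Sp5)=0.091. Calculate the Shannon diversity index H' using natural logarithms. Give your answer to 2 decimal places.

Each pᵢ ln pᵢ term (working shown to 4 dp, full precision carried): 0.091×(-2.3969)=-0.2181, 0.454×(-0.7897)=-0.3585, 0.091×(-2.3969)=-0.2181, 0.273×(-1.2983)=-0.3544, 0.091×(-2.3969)=-0.2181.
Sum = -1.3673, so H' = 1.37.

1.37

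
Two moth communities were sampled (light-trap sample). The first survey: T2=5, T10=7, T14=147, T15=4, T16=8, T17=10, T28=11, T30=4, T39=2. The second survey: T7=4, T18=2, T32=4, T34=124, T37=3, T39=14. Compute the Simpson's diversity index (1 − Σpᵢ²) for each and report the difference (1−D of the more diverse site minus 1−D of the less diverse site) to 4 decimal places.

0.1237

The first survey: N=198, proportions 0.025253, 0.035354, 0.742424, 0.020202, 0.040404, 0.050505, 0.055556, 0.020202, 0.010101, giving 1−D = 0.438731 (working shown to 6 dp, full precision carried).
The second survey: N=151, proportions 0.02649, 0.013245, 0.02649, 0.821192, 0.019868, 0.092715, giving 1−D = 0.315074.
Difference = |0.438731 − 0.315074| = 0.123657, i.e. 0.1237 to 4 decimal places.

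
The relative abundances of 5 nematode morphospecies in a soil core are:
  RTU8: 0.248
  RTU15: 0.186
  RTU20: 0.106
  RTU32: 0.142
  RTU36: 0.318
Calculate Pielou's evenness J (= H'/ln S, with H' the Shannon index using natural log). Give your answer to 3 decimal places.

H' = −Σ pᵢ ln pᵢ = −((-0.34579) + (-0.31285) + (-0.23790) + (-0.27717) + (-0.36433)) = 1.53805 (working shown to 5 dp, full precision carried).
With S = 5 species, ln S = 1.60944, so J = 1.53805/1.60944 = 0.95565, i.e. 0.956 to 3 decimal places.

0.956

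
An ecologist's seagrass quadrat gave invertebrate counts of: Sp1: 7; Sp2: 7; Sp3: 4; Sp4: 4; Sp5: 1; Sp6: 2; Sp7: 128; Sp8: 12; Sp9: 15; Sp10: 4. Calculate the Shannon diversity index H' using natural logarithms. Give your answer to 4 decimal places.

Total N = 7+7+4+4+1+2+128+12+15+4 = 184, so the proportions are 0.038043, 0.038043, 0.021739, 0.021739, 0.005435, 0.01087, 0.695652, 0.065217, 0.081522, 0.021739 (working shown to 6 dp, full precision carried).
Each pᵢ ln pᵢ term: 0.038043×(-3.269026)=-0.124365, 0.038043×(-3.269026)=-0.124365, 0.021739×(-3.828641)=-0.083231, 0.021739×(-3.828641)=-0.083231, 0.005435×(-5.214936)=-0.028342, 0.01087×(-4.521789)=-0.049150, 0.695652×(-0.362905)=-0.252456, 0.065217×(-2.730029)=-0.178045, 0.081522×(-2.506886)=-0.204366, 0.021739×(-3.828641)=-0.083231.
Sum = -1.210783, so H' = 1.2108.

1.2108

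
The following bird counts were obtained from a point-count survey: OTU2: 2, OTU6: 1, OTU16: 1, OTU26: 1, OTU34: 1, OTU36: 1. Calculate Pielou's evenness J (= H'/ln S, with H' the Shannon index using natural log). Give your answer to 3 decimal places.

0.976

Total N = 2+1+1+1+1+1 = 7, so the proportions are 0.28571, 0.14286, 0.14286, 0.14286, 0.14286, 0.14286 (working shown to 5 dp, full precision carried).
H' = −Σ pᵢ ln pᵢ = −((-0.35793) + (-0.27799) + (-0.27799) + (-0.27799) + (-0.27799) + (-0.27799)) = 1.74787.
With S = 6 species, ln S = 1.79176, so J = 1.74787/1.79176 = 0.97550, i.e. 0.976 to 3 decimal places.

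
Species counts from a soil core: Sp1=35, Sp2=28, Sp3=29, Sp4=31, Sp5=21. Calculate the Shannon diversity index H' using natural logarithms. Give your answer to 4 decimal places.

1.5963

Total N = 35+28+29+31+21 = 144, so the proportions are 0.243056, 0.194444, 0.201389, 0.215278, 0.145833 (working shown to 6 dp, full precision carried).
Each pᵢ ln pᵢ term: 0.243056×(-1.414465)=-0.343794, 0.194444×(-1.637609)=-0.318424, 0.201389×(-1.602517)=-0.322729, 0.215278×(-1.535826)=-0.330629, 0.145833×(-1.925291)=-0.280772.
Sum = -1.596348, so H' = 1.5963.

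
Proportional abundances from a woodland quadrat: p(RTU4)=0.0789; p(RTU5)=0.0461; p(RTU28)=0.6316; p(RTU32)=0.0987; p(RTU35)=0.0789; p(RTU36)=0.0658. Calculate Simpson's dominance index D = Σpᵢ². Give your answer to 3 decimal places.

0.428

D = 0.0789² + 0.0461² + 0.6316² + 0.0987² + 0.0789² + 0.0658² = 0.00623 + 0.00213 + 0.39892 + 0.00974 + 0.00623 + 0.00433 = 0.42757 (working shown to 5 dp, full precision carried).
To 3 decimal places, D = 0.428.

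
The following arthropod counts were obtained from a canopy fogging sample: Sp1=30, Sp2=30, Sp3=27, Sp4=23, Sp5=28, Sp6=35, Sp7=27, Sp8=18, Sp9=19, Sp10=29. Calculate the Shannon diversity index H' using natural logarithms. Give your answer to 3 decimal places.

Total N = 30+30+27+23+28+35+27+18+19+29 = 266, so the proportions are 0.11278, 0.11278, 0.1015, 0.08647, 0.10526, 0.13158, 0.1015, 0.06767, 0.07143, 0.10902 (working shown to 5 dp, full precision carried).
Each pᵢ ln pᵢ term: 0.11278×(-2.18230)=-0.24612, 0.11278×(-2.18230)=-0.24612, 0.1015×(-2.28766)=-0.23221, 0.08647×(-2.44800)=-0.21167, 0.10526×(-2.25129)=-0.23698, 0.13158×(-2.02815)=-0.26686, 0.1015×(-2.28766)=-0.23221, 0.06767×(-2.69312)=-0.18224, 0.07143×(-2.63906)=-0.18850, 0.10902×(-2.21620)=-0.24162.
Sum = -2.28453, so H' = 2.285.

2.285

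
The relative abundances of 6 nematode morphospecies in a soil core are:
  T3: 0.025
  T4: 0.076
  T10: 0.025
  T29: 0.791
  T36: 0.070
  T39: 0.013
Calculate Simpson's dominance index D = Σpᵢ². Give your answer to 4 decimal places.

D = 0.025² + 0.076² + 0.025² + 0.791² + 0.07² + 0.013² = 0.000625 + 0.005776 + 0.000625 + 0.625681 + 0.004900 + 0.000169 = 0.637776 (working shown to 6 dp, full precision carried).
To 4 decimal places, D = 0.6378.

0.6378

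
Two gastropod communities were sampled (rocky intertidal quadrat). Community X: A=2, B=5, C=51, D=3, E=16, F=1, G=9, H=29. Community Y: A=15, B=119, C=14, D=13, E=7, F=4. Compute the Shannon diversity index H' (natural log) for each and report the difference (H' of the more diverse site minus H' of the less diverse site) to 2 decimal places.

Community X: N=116, proportions 0.017241, 0.043103, 0.439655, 0.025862, 0.137931, 0.008621, 0.077586, 0.25, giving H' = 1.520483 (working shown to 6 dp, full precision carried).
Community Y: N=172, proportions 0.087209, 0.69186, 0.081395, 0.075581, 0.040698, 0.023256, giving H' = 1.084738.
Difference = |1.520483 − 1.084738| = 0.435745, i.e. 0.44 to 2 decimal places.

0.44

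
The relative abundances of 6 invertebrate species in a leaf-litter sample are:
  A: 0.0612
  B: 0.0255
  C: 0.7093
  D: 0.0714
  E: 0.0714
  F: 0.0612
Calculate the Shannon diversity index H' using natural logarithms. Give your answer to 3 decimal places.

Each pᵢ ln pᵢ term (working shown to 5 dp, full precision carried): 0.0612×(-2.79361)=-0.17097, 0.0255×(-3.66908)=-0.09356, 0.7093×(-0.34348)=-0.24363, 0.0714×(-2.63946)=-0.18846, 0.0714×(-2.63946)=-0.18846, 0.0612×(-2.79361)=-0.17097.
Sum = -1.05604, so H' = 1.056.

1.056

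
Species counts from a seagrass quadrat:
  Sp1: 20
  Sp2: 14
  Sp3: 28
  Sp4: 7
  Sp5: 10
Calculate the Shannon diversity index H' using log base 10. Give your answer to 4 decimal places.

0.6508

Total N = 20+14+28+7+10 = 79, so the proportions are 0.253165, 0.177215, 0.35443, 0.088608, 0.126582 (working shown to 6 dp, full precision carried).
Each pᵢ log₁₀ pᵢ term: 0.253165×(-0.596597)=-0.151037, 0.177215×(-0.751499)=-0.133177, 0.35443×(-0.450469)=-0.159660, 0.088608×(-1.052529)=-0.093262, 0.126582×(-0.897627)=-0.113624.
Sum = -0.650760, so H' = 0.6508.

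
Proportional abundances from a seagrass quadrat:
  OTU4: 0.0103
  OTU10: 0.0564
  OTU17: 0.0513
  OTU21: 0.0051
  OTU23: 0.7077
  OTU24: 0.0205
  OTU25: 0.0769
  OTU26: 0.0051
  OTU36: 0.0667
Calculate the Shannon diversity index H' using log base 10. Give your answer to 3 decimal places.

Each pᵢ log₁₀ pᵢ term (working shown to 5 dp, full precision carried): 0.0103×(-1.98716)=-0.02047, 0.0564×(-1.24872)=-0.07043, 0.0513×(-1.28988)=-0.06617, 0.0051×(-2.29243)=-0.01169, 0.7077×(-0.15015)=-0.10626, 0.0205×(-1.68825)=-0.03461, 0.0769×(-1.11407)=-0.08567, 0.0051×(-2.29243)=-0.01169, 0.0667×(-1.17587)=-0.07843.
Sum = -0.48542, so H' = 0.485.

0.485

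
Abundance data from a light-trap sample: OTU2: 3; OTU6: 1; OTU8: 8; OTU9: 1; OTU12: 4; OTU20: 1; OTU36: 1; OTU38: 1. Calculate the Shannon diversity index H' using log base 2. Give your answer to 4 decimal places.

2.4842

Total N = 3+1+8+1+4+1+1+1 = 20, so the proportions are 0.15, 0.05, 0.4, 0.05, 0.2, 0.05, 0.05, 0.05 (working shown to 6 dp, full precision carried).
Each pᵢ log₂ pᵢ term: 0.15×(-2.736966)=-0.410545, 0.05×(-4.321928)=-0.216096, 0.4×(-1.321928)=-0.528771, 0.05×(-4.321928)=-0.216096, 0.2×(-2.321928)=-0.464386, 0.05×(-4.321928)=-0.216096, 0.05×(-4.321928)=-0.216096, 0.05×(-4.321928)=-0.216096.
Sum = -2.484184, so H' = 2.4842.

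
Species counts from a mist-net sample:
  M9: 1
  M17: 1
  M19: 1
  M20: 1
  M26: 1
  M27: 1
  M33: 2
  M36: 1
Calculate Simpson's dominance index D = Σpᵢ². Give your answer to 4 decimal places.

0.1358

Total N = 1+1+1+1+1+1+2+1 = 9, so the proportions are 0.111111, 0.111111, 0.111111, 0.111111, 0.111111, 0.111111, 0.222222, 0.111111 (working shown to 6 dp, full precision carried).
D = 0.111111² + 0.111111² + 0.111111² + 0.111111² + 0.111111² + 0.111111² + 0.222222² + 0.111111² = 0.012346 + 0.012346 + 0.012346 + 0.012346 + 0.012346 + 0.012346 + 0.049383 + 0.012346 = 0.135802.
To 4 decimal places, D = 0.1358.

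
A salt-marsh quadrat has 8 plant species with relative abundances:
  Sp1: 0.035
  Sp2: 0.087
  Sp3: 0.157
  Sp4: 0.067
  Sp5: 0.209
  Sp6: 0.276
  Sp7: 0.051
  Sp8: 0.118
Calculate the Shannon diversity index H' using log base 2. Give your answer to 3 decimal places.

Each pᵢ log₂ pᵢ term (working shown to 5 dp, full precision carried): 0.035×(-4.83650)=-0.16928, 0.087×(-3.52284)=-0.30649, 0.157×(-2.67116)=-0.41937, 0.067×(-3.89970)=-0.26128, 0.209×(-2.25843)=-0.47201, 0.276×(-1.85726)=-0.51260, 0.051×(-4.29336)=-0.21896, 0.118×(-3.08314)=-0.36381.
Sum = -2.72380, so H' = 2.724.

2.724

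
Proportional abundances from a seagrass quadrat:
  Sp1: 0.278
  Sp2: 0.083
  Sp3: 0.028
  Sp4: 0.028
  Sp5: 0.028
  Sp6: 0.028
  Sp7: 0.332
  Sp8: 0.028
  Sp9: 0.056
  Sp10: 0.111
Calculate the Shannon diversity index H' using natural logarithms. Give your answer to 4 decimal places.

1.8345

Each pᵢ ln pᵢ term (working shown to 6 dp, full precision carried): 0.278×(-1.280134)=-0.355877, 0.083×(-2.488915)=-0.206580, 0.028×(-3.575551)=-0.100115, 0.028×(-3.575551)=-0.100115, 0.028×(-3.575551)=-0.100115, 0.028×(-3.575551)=-0.100115, 0.332×(-1.102620)=-0.366070, 0.028×(-3.575551)=-0.100115, 0.056×(-2.882404)=-0.161415, 0.111×(-2.198225)=-0.244003.
Sum = -1.834522, so H' = 1.8345.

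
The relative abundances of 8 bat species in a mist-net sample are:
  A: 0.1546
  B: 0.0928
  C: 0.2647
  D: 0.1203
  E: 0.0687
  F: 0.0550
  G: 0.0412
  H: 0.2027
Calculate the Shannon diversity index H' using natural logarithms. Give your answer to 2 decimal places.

1.91

Each pᵢ ln pᵢ term (working shown to 4 dp, full precision carried): 0.1546×(-1.8669)=-0.2886, 0.0928×(-2.3773)=-0.2206, 0.2647×(-1.3292)=-0.3518, 0.1203×(-2.1178)=-0.2548, 0.0687×(-2.6780)=-0.1840, 0.055×(-2.9004)=-0.1595, 0.0412×(-3.1893)=-0.1314, 0.2027×(-1.5960)=-0.3235.
Sum = -1.9143, so H' = 1.91.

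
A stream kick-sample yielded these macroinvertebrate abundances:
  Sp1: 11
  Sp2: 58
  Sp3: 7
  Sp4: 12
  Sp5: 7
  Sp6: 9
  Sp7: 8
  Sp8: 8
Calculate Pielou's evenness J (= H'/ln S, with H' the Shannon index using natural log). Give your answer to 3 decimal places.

Total N = 11+58+7+12+7+9+8+8 = 120, so the proportions are 0.09167, 0.48333, 0.05833, 0.1, 0.05833, 0.075, 0.06667, 0.06667 (working shown to 5 dp, full precision carried).
H' = −Σ pᵢ ln pᵢ = −((-0.21905) + (-0.35141) + (-0.16576) + (-0.23026) + (-0.16576) + (-0.19427) + (-0.18054) + (-0.18054)) = 1.68757.
With S = 8 species, ln S = 2.07944, so J = 1.68757/2.07944 = 0.81155, i.e. 0.812 to 3 decimal places.

0.812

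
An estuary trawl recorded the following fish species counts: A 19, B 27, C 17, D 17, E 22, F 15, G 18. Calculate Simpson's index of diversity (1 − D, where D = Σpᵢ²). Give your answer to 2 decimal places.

Total N = 19+27+17+17+22+15+18 = 135, so the proportions are 0.1407, 0.2, 0.1259, 0.1259, 0.163, 0.1111, 0.1333 (working shown to 4 dp, full precision carried).
D = 0.1407² + 0.2² + 0.1259² + 0.1259² + 0.163² + 0.1111² + 0.1333² = 0.0198 + 0.0400 + 0.0159 + 0.0159 + 0.0266 + 0.0123 + 0.0178 = 0.1482.
So 1 − D = 0.8518, i.e. 0.85 to 2 decimal places.

0.85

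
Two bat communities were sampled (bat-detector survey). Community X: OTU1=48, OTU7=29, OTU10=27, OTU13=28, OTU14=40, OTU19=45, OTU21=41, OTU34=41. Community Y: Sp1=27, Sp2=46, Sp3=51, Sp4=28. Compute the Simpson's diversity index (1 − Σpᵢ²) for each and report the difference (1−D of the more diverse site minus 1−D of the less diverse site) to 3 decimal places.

0.139

Community X: N=299, proportions 0.16054, 0.09699, 0.0903, 0.09365, 0.13378, 0.1505, 0.13712, 0.13712, giving 1−D = 0.86974 (working shown to 5 dp, full precision carried).
Community Y: N=152, proportions 0.17763, 0.30263, 0.33553, 0.18421, giving 1−D = 0.73035.
Difference = |0.86974 − 0.73035| = 0.13939, i.e. 0.139 to 3 decimal places.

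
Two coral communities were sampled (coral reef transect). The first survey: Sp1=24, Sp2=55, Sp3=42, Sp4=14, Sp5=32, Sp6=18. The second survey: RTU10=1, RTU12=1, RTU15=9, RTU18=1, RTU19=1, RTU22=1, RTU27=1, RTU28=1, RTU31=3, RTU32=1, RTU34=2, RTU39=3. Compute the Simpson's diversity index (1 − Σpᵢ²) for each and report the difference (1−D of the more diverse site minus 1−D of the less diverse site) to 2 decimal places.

The first survey: N=185, proportions 0.1297, 0.2973, 0.227, 0.0757, 0.173, 0.0973, giving 1−D = 0.7981 (working shown to 4 dp, full precision carried).
The second survey: N=25, proportions 0.04, 0.04, 0.36, 0.04, 0.04, 0.04, 0.04, 0.04, 0.12, 0.04, 0.08, 0.12, giving 1−D = 0.8224.
Difference = |0.7981 − 0.8224| = 0.0243, i.e. 0.02 to 2 decimal places.

0.02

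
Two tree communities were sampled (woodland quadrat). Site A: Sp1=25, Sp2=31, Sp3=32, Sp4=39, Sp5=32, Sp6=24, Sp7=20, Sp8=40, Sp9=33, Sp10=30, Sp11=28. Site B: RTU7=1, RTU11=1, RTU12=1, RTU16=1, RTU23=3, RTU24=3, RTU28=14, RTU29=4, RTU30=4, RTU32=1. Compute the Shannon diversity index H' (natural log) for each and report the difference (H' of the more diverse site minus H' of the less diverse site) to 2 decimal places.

0.54

Site A: N=334, proportions 0.0749, 0.0928, 0.0958, 0.1168, 0.0958, 0.0719, 0.0599, 0.1198, 0.0988, 0.0898, 0.0838, giving H' = 2.3798 (working shown to 4 dp, full precision carried).
Site B: N=33, proportions 0.0303, 0.0303, 0.0303, 0.0303, 0.0909, 0.0909, 0.4242, 0.1212, 0.1212, 0.0303, giving H' = 1.8411.
Difference = |2.3798 − 1.8411| = 0.5387, i.e. 0.54 to 2 decimal places.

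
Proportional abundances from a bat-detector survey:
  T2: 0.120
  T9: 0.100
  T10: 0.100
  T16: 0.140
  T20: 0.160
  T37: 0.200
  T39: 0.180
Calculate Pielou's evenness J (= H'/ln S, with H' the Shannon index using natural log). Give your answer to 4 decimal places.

0.9836

H' = −Σ pᵢ ln pᵢ = −((-0.254432) + (-0.230259) + (-0.230259) + (-0.275256) + (-0.293213) + (-0.321888) + (-0.308664)) = 1.913969 (working shown to 6 dp, full precision carried).
With S = 7 species, ln S = 1.945910, so J = 1.913969/1.945910 = 0.983585, i.e. 0.9836 to 4 decimal places.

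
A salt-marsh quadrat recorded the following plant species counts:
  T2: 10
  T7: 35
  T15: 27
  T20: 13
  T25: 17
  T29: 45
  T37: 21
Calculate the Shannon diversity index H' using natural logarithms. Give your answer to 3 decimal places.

1.831

Total N = 10+35+27+13+17+45+21 = 168, so the proportions are 0.05952, 0.20833, 0.16071, 0.07738, 0.10119, 0.26786, 0.125 (working shown to 5 dp, full precision carried).
Each pᵢ ln pᵢ term: 0.05952×(-2.82138)=-0.16794, 0.20833×(-1.56862)=-0.32679, 0.16071×(-1.82813)=-0.29381, 0.07738×(-2.55901)=-0.19802, 0.10119×(-2.29075)=-0.23180, 0.26786×(-1.31730)=-0.35285, 0.125×(-2.07944)=-0.25993.
Sum = -1.83114, so H' = 1.831.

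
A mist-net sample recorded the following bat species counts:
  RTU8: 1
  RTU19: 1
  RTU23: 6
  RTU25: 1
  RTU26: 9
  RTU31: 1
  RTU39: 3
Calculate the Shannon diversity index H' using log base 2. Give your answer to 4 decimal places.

2.2415

Total N = 1+1+6+1+9+1+3 = 22, so the proportions are 0.045455, 0.045455, 0.272727, 0.045455, 0.409091, 0.045455, 0.136364 (working shown to 6 dp, full precision carried).
Each pᵢ log₂ pᵢ term: 0.045455×(-4.459432)=-0.202701, 0.045455×(-4.459432)=-0.202701, 0.272727×(-1.874469)=-0.511219, 0.045455×(-4.459432)=-0.202701, 0.409091×(-1.289507)=-0.527525, 0.045455×(-4.459432)=-0.202701, 0.136364×(-2.874469)=-0.391973.
Sum = -2.241523, so H' = 2.2415.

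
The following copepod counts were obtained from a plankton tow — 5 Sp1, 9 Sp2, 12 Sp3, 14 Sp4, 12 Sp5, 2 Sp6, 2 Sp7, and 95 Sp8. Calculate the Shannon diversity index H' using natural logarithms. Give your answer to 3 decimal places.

1.310

Total N = 5+9+12+14+12+2+2+95 = 151, so the proportions are 0.03311, 0.0596, 0.07947, 0.09272, 0.07947, 0.01325, 0.01325, 0.62914 (working shown to 5 dp, full precision carried).
Each pᵢ ln pᵢ term: 0.03311×(-3.40784)=-0.11284, 0.0596×(-2.82006)=-0.16808, 0.07947×(-2.53237)=-0.20125, 0.09272×(-2.37822)=-0.22050, 0.07947×(-2.53237)=-0.20125, 0.01325×(-4.32413)=-0.05727, 0.01325×(-4.32413)=-0.05727, 0.62914×(-0.46340)=-0.29154.
Sum = -1.31001, so H' = 1.310.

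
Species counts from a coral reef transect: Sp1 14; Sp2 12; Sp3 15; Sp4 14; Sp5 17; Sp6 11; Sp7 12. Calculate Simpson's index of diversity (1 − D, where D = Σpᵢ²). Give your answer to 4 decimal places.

0.8543

Total N = 14+12+15+14+17+11+12 = 95, so the proportions are 0.147368, 0.126316, 0.157895, 0.147368, 0.178947, 0.115789, 0.126316 (working shown to 6 dp, full precision carried).
D = 0.147368² + 0.126316² + 0.157895² + 0.147368² + 0.178947² + 0.115789² + 0.126316² = 0.021717 + 0.015956 + 0.024931 + 0.021717 + 0.032022 + 0.013407 + 0.015956 = 0.145706.
So 1 − D = 0.854294, i.e. 0.8543 to 4 decimal places.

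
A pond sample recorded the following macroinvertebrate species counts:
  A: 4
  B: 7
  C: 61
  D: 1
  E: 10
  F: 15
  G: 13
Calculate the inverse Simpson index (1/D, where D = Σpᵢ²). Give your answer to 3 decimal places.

2.878

Total N = 4+7+61+1+10+15+13 = 111, so the proportions are 0.036036, 0.063063, 0.54955, 0.009009, 0.09009, 0.135135, 0.117117 (working shown to 6 dp, full precision carried).
D = 0.036036² + 0.063063² + 0.54955² + 0.009009² + 0.09009² + 0.135135² + 0.117117² = 0.001299 + 0.003977 + 0.302005 + 0.000081 + 0.008116 + 0.018262 + 0.013716 = 0.347456.
So 1/D = 2.87807, i.e. 2.878 to 3 decimal places.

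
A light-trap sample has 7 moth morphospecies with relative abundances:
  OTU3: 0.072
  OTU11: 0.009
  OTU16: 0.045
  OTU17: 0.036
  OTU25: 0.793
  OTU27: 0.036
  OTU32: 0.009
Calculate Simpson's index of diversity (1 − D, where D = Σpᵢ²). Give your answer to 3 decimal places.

0.361

D = 0.072² + 0.009² + 0.045² + 0.036² + 0.793² + 0.036² + 0.009² = 0.00518 + 0.00008 + 0.00202 + 0.00130 + 0.62885 + 0.00130 + 0.00008 = 0.63881 (working shown to 5 dp, full precision carried).
So 1 − D = 0.36119, i.e. 0.361 to 3 decimal places.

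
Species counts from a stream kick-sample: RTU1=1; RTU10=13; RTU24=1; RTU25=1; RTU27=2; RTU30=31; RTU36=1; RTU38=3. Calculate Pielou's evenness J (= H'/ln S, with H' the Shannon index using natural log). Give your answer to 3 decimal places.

Total N = 1+13+1+1+2+31+1+3 = 53, so the proportions are 0.01887, 0.24528, 0.01887, 0.01887, 0.03774, 0.58491, 0.01887, 0.0566 (working shown to 5 dp, full precision carried).
H' = −Σ pᵢ ln pᵢ = −((-0.07491) + (-0.34471) + (-0.07491) + (-0.07491) + (-0.12367) + (-0.31369) + (-0.07491) + (-0.16255)) = 1.24425.
With S = 8 species, ln S = 2.07944, so J = 1.24425/2.07944 = 0.59836, i.e. 0.598 to 3 decimal places.

0.598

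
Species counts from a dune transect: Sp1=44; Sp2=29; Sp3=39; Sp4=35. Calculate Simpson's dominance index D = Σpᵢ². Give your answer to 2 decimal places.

0.26

Total N = 44+29+39+35 = 147, so the proportions are 0.2993, 0.1973, 0.2653, 0.2381 (working shown to 4 dp, full precision carried).
D = 0.2993² + 0.1973² + 0.2653² + 0.2381² = 0.0896 + 0.0389 + 0.0704 + 0.0567 = 0.2556.
To 2 decimal places, D = 0.26.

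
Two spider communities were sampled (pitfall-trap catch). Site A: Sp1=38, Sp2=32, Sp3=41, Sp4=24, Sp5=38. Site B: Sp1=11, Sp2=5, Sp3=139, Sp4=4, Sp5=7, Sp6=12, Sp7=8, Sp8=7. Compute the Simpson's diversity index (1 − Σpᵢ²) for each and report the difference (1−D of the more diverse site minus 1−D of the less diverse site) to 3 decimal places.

Site A: N=173, proportions 0.21965, 0.18497, 0.23699, 0.13873, 0.21965, giving 1−D = 0.79388 (working shown to 5 dp, full precision carried).
Site B: N=193, proportions 0.05699, 0.02591, 0.72021, 0.02073, 0.03627, 0.06218, 0.04145, 0.03627, giving 1−D = 0.46874.
Difference = |0.79388 − 0.46874| = 0.32514, i.e. 0.325 to 3 decimal places.

0.325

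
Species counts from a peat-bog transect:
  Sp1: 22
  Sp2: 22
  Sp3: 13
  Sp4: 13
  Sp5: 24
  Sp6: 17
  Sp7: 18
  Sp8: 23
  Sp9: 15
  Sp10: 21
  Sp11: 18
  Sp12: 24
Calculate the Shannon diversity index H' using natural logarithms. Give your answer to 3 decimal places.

2.464

Total N = 22+22+13+13+24+17+18+23+15+21+18+24 = 230, so the proportions are 0.09565, 0.09565, 0.05652, 0.05652, 0.10435, 0.07391, 0.07826, 0.1, 0.06522, 0.0913, 0.07826, 0.10435 (working shown to 5 dp, full precision carried).
Each pᵢ ln pᵢ term: 0.09565×(-2.34704)=-0.22450, 0.09565×(-2.34704)=-0.22450, 0.05652×(-2.87313)=-0.16239, 0.05652×(-2.87313)=-0.16239, 0.10435×(-2.26003)=-0.23583, 0.07391×(-2.60487)=-0.19253, 0.07826×(-2.54771)=-0.19939, 0.1×(-2.30259)=-0.23026, 0.06522×(-2.73003)=-0.17805, 0.0913×(-2.39356)=-0.21854, 0.07826×(-2.54771)=-0.19939, 0.10435×(-2.26003)=-0.23583.
Sum = -2.46360, so H' = 2.464.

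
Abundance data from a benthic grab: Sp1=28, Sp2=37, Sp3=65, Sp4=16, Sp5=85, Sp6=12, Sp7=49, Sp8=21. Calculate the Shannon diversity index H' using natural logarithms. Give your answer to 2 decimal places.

1.90

Total N = 28+37+65+16+85+12+49+21 = 313, so the proportions are 0.0895, 0.1182, 0.2077, 0.0511, 0.2716, 0.0383, 0.1565, 0.0671 (working shown to 4 dp, full precision carried).
Each pᵢ ln pᵢ term: 0.0895×(-2.4140)=-0.2159, 0.1182×(-2.1353)=-0.2524, 0.2077×(-1.5718)=-0.3264, 0.0511×(-2.9736)=-0.1520, 0.2716×(-1.3036)=-0.3540, 0.0383×(-3.2613)=-0.1250, 0.1565×(-1.8544)=-0.2903, 0.0671×(-2.7017)=-0.1813.
Sum = -1.8974, so H' = 1.90.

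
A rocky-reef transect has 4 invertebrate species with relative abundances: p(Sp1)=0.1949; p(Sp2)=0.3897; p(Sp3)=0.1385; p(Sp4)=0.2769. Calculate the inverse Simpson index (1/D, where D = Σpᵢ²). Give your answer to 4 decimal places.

3.5001

D = 0.1949² + 0.3897² + 0.1385² + 0.2769² = 0.03798601 + 0.15186609 + 0.01918225 + 0.07667361 = 0.28570796 (working shown to 8 dp, full precision carried).
So 1/D = 3.500077, i.e. 3.5001 to 4 decimal places.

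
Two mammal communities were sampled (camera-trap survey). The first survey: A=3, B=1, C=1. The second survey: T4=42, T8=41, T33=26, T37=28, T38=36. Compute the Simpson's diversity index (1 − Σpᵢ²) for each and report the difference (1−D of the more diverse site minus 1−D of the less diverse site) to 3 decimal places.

The first survey: N=5, proportions 0.6, 0.2, 0.2, giving 1−D = 0.56000 (working shown to 5 dp, full precision carried).
The second survey: N=173, proportions 0.24277, 0.23699, 0.15029, 0.16185, 0.20809, giving 1−D = 0.79281.
Difference = |0.56000 − 0.79281| = 0.23281, i.e. 0.233 to 3 decimal places.

0.233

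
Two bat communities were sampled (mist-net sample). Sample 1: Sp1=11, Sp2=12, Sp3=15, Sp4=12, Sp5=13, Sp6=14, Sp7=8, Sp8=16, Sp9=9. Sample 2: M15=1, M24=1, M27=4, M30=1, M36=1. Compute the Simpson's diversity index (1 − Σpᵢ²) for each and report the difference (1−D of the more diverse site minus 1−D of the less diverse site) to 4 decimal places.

0.1968

Sample 1: N=110, proportions 0.1, 0.109091, 0.136364, 0.109091, 0.118182, 0.127273, 0.072727, 0.145455, 0.081818, giving 1−D = 0.884298 (working shown to 6 dp, full precision carried).
Sample 2: N=8, proportions 0.125, 0.125, 0.5, 0.125, 0.125, giving 1−D = 0.687500.
Difference = |0.884298 − 0.687500| = 0.196798, i.e. 0.1968 to 4 decimal places.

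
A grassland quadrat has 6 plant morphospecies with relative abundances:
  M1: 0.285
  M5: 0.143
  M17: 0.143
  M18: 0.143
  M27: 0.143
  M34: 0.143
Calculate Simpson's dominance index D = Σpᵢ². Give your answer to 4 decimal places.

D = 0.285² + 0.143² + 0.143² + 0.143² + 0.143² + 0.143² = 0.081225 + 0.020449 + 0.020449 + 0.020449 + 0.020449 + 0.020449 = 0.183470 (working shown to 6 dp, full precision carried).
To 4 decimal places, D = 0.1835.

0.1835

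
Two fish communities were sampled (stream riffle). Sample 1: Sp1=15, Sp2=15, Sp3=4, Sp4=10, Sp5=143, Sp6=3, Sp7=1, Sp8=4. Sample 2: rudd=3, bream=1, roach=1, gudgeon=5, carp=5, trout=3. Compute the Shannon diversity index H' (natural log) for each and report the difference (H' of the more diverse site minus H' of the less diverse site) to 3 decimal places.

Sample 1: N=195, proportions 0.07692, 0.07692, 0.02051, 0.05128, 0.73333, 0.01538, 0.00513, 0.02051, giving H' = 1.02510 (working shown to 5 dp, full precision carried).
Sample 2: N=18, proportions 0.16667, 0.05556, 0.05556, 0.27778, 0.27778, 0.16667, giving H' = 1.63004.
Difference = |1.02510 − 1.63004| = 0.60494, i.e. 0.605 to 3 decimal places.

0.605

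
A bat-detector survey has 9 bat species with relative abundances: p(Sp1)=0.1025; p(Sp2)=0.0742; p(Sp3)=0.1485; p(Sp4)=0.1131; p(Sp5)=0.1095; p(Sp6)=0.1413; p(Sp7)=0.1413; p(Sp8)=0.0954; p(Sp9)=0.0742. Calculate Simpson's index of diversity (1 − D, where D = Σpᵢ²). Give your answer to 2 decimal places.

0.88

D = 0.1025² + 0.0742² + 0.1485² + 0.1131² + 0.1095² + 0.1413² + 0.1413² + 0.0954² + 0.0742² = 0.0105 + 0.0055 + 0.0221 + 0.0128 + 0.0120 + 0.0200 + 0.0200 + 0.0091 + 0.0055 = 0.1174 (working shown to 4 dp, full precision carried).
So 1 − D = 0.8826, i.e. 0.88 to 2 decimal places.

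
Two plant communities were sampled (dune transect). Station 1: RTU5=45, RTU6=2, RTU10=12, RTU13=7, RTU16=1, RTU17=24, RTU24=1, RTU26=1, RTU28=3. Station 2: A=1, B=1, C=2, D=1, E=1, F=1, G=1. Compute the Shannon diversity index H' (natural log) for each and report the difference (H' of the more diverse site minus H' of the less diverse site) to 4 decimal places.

0.4220

Station 1: N=96, proportions 0.46875, 0.020833, 0.125, 0.072917, 0.010417, 0.25, 0.010417, 0.010417, 0.03125, giving H' = 1.484187 (working shown to 6 dp, full precision carried).
Station 2: N=8, proportions 0.125, 0.125, 0.25, 0.125, 0.125, 0.125, 0.125, giving H' = 1.906155.
Difference = |1.484187 − 1.906155| = 0.421968, i.e. 0.4220 to 4 decimal places.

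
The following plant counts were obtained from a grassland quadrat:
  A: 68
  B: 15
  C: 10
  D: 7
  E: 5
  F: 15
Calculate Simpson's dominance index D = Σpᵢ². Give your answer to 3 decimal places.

0.364

Total N = 68+15+10+7+5+15 = 120, so the proportions are 0.56667, 0.125, 0.08333, 0.05833, 0.04167, 0.125 (working shown to 5 dp, full precision carried).
D = 0.56667² + 0.125² + 0.08333² + 0.05833² + 0.04167² + 0.125² = 0.32111 + 0.01562 + 0.00694 + 0.00340 + 0.00174 + 0.01562 = 0.36444.
To 3 decimal places, D = 0.364.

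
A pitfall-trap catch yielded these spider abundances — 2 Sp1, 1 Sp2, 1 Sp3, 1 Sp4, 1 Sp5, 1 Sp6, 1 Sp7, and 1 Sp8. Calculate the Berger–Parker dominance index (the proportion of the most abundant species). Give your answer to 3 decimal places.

Total N = 2+1+1+1+1+1+1+1 = 9, so the proportions are 0.22222, 0.11111, 0.11111, 0.11111, 0.11111, 0.11111, 0.11111, 0.11111 (working shown to 5 dp, full precision carried).
The largest proportion is 0.22222, i.e. d = 0.222 to 3 decimal places.

0.222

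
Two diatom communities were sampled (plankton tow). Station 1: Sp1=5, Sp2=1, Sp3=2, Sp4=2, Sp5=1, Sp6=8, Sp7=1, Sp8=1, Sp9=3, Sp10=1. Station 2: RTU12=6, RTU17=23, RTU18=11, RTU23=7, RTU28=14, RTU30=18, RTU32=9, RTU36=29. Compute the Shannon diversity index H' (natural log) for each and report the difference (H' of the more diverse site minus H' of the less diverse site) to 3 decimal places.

0.041

Station 1: N=25, proportions 0.2, 0.04, 0.08, 0.08, 0.04, 0.32, 0.04, 0.04, 0.12, 0.04, giving H' = 1.98883 (working shown to 5 dp, full precision carried).
Station 2: N=117, proportions 0.05128, 0.19658, 0.09402, 0.05983, 0.11966, 0.15385, 0.07692, 0.24786, giving H' = 1.94794.
Difference = |1.98883 − 1.94794| = 0.04089, i.e. 0.041 to 3 decimal places.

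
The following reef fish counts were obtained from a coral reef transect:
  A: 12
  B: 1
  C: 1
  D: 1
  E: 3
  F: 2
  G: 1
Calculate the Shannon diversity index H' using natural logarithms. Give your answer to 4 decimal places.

Total N = 12+1+1+1+3+2+1 = 21, so the proportions are 0.571429, 0.047619, 0.047619, 0.047619, 0.142857, 0.095238, 0.047619 (working shown to 6 dp, full precision carried).
Each pᵢ ln pᵢ term: 0.571429×(-0.559616)=-0.319780, 0.047619×(-3.044522)=-0.144977, 0.047619×(-3.044522)=-0.144977, 0.047619×(-3.044522)=-0.144977, 0.142857×(-1.945910)=-0.277987, 0.095238×(-2.351375)=-0.223941, 0.047619×(-3.044522)=-0.144977.
Sum = -1.401617, so H' = 1.4016.

1.4016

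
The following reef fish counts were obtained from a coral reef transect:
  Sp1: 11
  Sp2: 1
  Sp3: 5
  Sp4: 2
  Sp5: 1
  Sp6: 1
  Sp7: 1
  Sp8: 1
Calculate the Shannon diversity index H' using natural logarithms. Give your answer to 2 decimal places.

Total N = 11+1+5+2+1+1+1+1 = 23, so the proportions are 0.4783, 0.0435, 0.2174, 0.087, 0.0435, 0.0435, 0.0435, 0.0435 (working shown to 4 dp, full precision carried).
Each pᵢ ln pᵢ term: 0.4783×(-0.7376)=-0.3528, 0.0435×(-3.1355)=-0.1363, 0.2174×(-1.5261)=-0.3318, 0.087×(-2.4423)=-0.2124, 0.0435×(-3.1355)=-0.1363, 0.0435×(-3.1355)=-0.1363, 0.0435×(-3.1355)=-0.1363, 0.0435×(-3.1355)=-0.1363.
Sum = -1.5785, so H' = 1.58.

1.58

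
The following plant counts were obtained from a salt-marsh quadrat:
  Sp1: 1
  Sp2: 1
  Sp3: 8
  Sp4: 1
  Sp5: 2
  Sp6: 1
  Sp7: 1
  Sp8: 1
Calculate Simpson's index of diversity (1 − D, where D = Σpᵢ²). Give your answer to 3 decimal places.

Total N = 1+1+8+1+2+1+1+1 = 16, so the proportions are 0.0625, 0.0625, 0.5, 0.0625, 0.125, 0.0625, 0.0625, 0.0625 (working shown to 5 dp, full precision carried).
D = 0.0625² + 0.0625² + 0.5² + 0.0625² + 0.125² + 0.0625² + 0.0625² + 0.0625² = 0.00391 + 0.00391 + 0.25000 + 0.00391 + 0.01562 + 0.00391 + 0.00391 + 0.00391 = 0.28906.
So 1 − D = 0.71094, i.e. 0.711 to 3 decimal places.

0.711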